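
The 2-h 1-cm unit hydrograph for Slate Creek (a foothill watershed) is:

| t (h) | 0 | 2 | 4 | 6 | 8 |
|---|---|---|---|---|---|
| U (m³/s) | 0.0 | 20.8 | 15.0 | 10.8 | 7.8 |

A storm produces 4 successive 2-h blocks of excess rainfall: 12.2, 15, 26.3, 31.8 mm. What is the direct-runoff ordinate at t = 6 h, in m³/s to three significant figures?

By discrete convolution, Q_j = Σ (P_i / 10 mm) · U_{j−i}.
At t = 6 h (j=3): Q = (12.2/10)·10.8 + (15/10)·15.0 + (26.3/10)·20.8 + (31.8/10)·0.0 = 90.4 m³/s.

Q ≈ 90.4 m³/s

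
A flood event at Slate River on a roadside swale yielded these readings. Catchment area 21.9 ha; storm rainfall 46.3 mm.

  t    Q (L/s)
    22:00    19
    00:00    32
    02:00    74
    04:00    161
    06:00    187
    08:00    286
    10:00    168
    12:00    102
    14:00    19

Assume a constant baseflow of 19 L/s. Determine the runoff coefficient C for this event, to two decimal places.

ΣQ_DR = 877.0 L/s; V = ΣQ_DR·Δt = 6.314 × 10^6 L.
Runoff depth d = V / A = 28.83 mm.
C = d / P = 28.83 / 46.3 = 0.62.

C ≈ 0.62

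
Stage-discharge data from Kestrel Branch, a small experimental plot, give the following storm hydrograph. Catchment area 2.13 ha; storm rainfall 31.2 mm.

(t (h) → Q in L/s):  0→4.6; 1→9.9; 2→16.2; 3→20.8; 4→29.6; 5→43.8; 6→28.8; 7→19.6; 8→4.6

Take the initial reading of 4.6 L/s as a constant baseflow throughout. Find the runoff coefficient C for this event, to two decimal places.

ΣQ_DR = 136.5 L/s; V = ΣQ_DR·Δt = 4.914 × 10^5 L.
Runoff depth d = V / A = 23.07 mm.
C = d / P = 23.07 / 31.2 = 0.74.

C ≈ 0.74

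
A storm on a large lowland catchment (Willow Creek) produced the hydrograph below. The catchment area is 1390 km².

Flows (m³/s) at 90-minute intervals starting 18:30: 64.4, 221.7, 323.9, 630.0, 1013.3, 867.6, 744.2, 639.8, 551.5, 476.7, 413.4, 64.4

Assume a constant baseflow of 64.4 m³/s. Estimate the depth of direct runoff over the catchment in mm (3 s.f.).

d ≈ 20.3 mm

Direct runoff: 0.0, 157.3, 259.5, 565.6, 948.9, 803.2, 679.8, 575.4, 487.1, 412.3, 349.0, 0.0 m³/s; ΣQ_DR = 5238 m³/s.
V = ΣQ_DR · Δt = 5238 × 5400 s = 2.829 × 10^7 m³.
Over A = 1390 km², depth = V / A = 20.3 mm.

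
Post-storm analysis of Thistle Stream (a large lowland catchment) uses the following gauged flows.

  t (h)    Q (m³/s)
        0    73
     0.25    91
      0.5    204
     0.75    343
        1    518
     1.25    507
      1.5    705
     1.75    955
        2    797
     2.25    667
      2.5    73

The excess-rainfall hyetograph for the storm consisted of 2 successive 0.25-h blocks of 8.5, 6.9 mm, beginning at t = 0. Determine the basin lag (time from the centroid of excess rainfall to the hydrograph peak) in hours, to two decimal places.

Centroid of excess rainfall: t_c = Σ P_i·t̄_i / ΣP_i = 0.2370 h (block centres at 0.125, 0.375 h).
Hydrograph peak occurs at t = 1.75 h, so basin lag t_L = 1.75 − 0.2370 = 1.51 h.

t_L ≈ 1.51 h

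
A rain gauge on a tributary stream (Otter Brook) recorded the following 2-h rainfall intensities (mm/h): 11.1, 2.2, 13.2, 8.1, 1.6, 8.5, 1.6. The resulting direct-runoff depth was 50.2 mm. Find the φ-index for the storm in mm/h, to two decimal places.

φ ≈ 3.95 mm/h

Only the 4 blocks with intensity above φ contribute runoff: 11.1, 13.2, 8.1, 8.5 mm/h.
Σ(I−φ)·Δt = d  ⇒  (11.1+13.2+8.1+8.5 − 4φ)·2 = 50.2
φ = (40.90 − 50.2/2) / 4 = 3.95 mm/h.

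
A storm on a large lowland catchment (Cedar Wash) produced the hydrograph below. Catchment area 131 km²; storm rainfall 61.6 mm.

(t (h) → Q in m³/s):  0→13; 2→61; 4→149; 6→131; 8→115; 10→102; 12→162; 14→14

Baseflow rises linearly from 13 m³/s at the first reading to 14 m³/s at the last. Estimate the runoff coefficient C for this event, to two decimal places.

ΣQ_DR = 639.0 m³/s; V = ΣQ_DR·Δt = 4.601 × 10^6 m³.
Runoff depth d = V / A = 35.12 mm.
C = d / P = 35.12 / 61.6 = 0.57.

C ≈ 0.57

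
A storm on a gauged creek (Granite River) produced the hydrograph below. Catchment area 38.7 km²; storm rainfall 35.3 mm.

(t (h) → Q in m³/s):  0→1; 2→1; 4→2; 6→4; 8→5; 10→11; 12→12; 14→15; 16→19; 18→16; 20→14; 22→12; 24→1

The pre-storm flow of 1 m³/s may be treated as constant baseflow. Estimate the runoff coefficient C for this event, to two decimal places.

ΣQ_DR = 100.0 m³/s; V = ΣQ_DR·Δt = 7.200 × 10^5 m³.
Runoff depth d = V / A = 18.60 mm.
C = d / P = 18.60 / 35.3 = 0.53.

C ≈ 0.53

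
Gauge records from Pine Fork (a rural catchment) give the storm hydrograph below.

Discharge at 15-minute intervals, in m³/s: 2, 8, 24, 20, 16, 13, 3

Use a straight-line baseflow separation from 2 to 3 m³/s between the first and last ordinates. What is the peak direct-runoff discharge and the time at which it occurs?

Q_p = 21.67 m³/s at t = 0.5 h

Subtracting baseflow gives direct-runoff ordinates: 0.00, 5.83, 21.67, 17.50, 13.33, 10.17, 0.00 m³/s.
The maximum is 21.67 m³/s, occurring at the reading for t = 0.5 h.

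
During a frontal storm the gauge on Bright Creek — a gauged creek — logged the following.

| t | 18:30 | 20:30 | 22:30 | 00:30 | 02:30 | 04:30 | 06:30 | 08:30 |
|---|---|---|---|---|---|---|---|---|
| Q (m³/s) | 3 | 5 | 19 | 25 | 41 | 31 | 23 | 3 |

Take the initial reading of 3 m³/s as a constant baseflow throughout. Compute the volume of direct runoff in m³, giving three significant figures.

Direct-runoff ordinates (Q − Q_b): 0.0, 2.0, 16.0, 22.0, 38.0, 28.0, 20.0, 0.0 m³/s.
ΣQ_DR = 126.0 m³/s.
With Δt = 2 h = 7200 s, V = ΣQ_DR · Δt = 126.0 × 7200 = 9.07 × 10^5 m³.

V ≈ 9.07 × 10^5 m³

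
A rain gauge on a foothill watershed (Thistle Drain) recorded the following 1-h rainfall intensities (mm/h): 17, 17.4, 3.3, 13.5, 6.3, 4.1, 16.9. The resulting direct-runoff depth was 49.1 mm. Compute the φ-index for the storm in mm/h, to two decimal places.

φ ≈ 4.40 mm/h

Only the 5 blocks with intensity above φ contribute runoff: 17, 17.4, 13.5, 6.3, 16.9 mm/h.
Σ(I−φ)·Δt = d  ⇒  (17+17.4+13.5+6.3+16.9 − 5φ)·1 = 49.1
φ = (71.10 − 49.1/1) / 5 = 4.40 mm/h.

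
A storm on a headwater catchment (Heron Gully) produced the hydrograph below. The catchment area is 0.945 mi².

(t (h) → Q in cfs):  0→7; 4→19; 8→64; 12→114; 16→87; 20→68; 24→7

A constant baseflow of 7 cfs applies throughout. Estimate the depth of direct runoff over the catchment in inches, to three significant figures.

Direct runoff: 0.0, 12.0, 57.0, 107.0, 80.0, 61.0, 0.0 cfs; ΣQ_DR = 317.0 cfs.
V = ΣQ_DR · Δt = 317.0 × 14400 s = 4.565 × 10^6 ft³.
Over A = 0.945 mi², depth = V / A = 2.08 in.

d ≈ 2.08 in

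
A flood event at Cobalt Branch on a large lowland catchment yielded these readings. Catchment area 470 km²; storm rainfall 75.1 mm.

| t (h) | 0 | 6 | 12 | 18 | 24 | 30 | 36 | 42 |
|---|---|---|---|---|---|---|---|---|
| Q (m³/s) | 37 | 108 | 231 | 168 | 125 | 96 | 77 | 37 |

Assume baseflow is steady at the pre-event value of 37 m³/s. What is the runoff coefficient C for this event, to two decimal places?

ΣQ_DR = 583.0 m³/s; V = ΣQ_DR·Δt = 1.259 × 10^7 m³.
Runoff depth d = V / A = 26.79 mm.
C = d / P = 26.79 / 75.1 = 0.36.

C ≈ 0.36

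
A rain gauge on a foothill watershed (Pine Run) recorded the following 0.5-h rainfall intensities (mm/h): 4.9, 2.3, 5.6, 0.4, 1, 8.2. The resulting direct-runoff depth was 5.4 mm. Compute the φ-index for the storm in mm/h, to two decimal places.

Only the 3 blocks with intensity above φ contribute runoff: 4.9, 5.6, 8.2 mm/h.
Σ(I−φ)·Δt = d  ⇒  (4.9+5.6+8.2 − 3φ)·0.5 = 5.4
φ = (18.70 − 5.4/0.5) / 3 = 2.63 mm/h.

φ ≈ 2.63 mm/h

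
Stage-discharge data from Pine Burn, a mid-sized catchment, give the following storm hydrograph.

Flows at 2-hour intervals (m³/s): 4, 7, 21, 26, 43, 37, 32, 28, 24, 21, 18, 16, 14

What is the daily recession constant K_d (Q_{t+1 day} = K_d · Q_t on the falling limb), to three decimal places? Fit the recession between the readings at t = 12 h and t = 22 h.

Between t = 12 h and t = 22 h the flow falls from 32 to 16 m³/s over 5×2 h = 10 h.
Per-interval ratio K = (16/32)^(1/5) = 0.8706; K_d = K^(24/2) = 0.189.

K_d ≈ 0.189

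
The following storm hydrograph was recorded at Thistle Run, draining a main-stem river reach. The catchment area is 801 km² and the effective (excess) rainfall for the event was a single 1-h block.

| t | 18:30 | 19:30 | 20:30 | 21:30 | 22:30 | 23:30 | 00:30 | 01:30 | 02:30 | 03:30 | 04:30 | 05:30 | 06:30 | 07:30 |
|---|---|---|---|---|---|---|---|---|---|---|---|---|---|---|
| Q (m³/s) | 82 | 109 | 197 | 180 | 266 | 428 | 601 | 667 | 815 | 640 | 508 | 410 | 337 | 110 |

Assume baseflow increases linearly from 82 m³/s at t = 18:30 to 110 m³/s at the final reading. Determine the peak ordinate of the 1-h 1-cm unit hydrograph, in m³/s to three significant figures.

U_p ≈ 398 m³/s

Direct runoff: 0.00, 24.85, 110.69, 91.54, 175.38, 335.23, 506.08, 569.92, 715.77, 538.62, 404.46, 304.31, 229.15, 0.00 m³/s; ΣQ_DR = 4006 m³/s, peak = 715.77 m³/s.
Runoff depth d = ΣQ_DR·Δt / A = 4006 × 3600 / (801 km²) = 18.00 mm.
The 1-cm UH is the DRH scaled by (10 mm)/d, so U_p = 715.77 × 10/18.00 = 398 m³/s.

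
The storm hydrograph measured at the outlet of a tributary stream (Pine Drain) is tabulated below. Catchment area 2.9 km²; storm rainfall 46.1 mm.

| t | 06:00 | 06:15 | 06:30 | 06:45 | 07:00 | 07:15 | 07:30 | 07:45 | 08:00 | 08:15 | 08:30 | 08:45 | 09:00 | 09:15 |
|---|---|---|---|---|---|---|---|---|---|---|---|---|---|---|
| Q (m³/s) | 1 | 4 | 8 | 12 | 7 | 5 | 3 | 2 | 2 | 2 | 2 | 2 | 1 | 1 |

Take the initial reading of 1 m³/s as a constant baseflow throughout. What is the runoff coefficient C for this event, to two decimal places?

ΣQ_DR = 38.00 m³/s; V = ΣQ_DR·Δt = 34200 m³.
Runoff depth d = V / A = 11.79 mm.
C = d / P = 11.79 / 46.1 = 0.26.

C ≈ 0.26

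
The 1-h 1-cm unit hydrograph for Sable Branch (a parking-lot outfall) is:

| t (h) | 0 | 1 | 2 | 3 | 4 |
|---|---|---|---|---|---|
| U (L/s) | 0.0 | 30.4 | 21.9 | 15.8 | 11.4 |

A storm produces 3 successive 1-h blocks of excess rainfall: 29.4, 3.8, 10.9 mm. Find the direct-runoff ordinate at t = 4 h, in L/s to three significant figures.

By discrete convolution, Q_j = Σ (P_i / 10 mm) · U_{j−i}.
At t = 4 h (j=4): Q = (29.4/10)·11.4 + (3.8/10)·15.8 + (10.9/10)·21.9 = 63.4 L/s.

Q ≈ 63.4 L/s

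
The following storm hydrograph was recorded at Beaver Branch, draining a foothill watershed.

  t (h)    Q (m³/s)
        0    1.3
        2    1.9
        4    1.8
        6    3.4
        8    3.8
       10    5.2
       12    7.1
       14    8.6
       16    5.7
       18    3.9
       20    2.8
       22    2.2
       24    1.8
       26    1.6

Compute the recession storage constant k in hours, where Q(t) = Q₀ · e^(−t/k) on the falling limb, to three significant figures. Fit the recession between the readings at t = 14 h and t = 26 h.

On the falling limb, Q drops from 8.6 to 1.6 m³/s between t = 14 h and t = 26 h (Δt = 12 h).
k = −Δt / ln(Q₂/Q₁) = −12 / ln(1.6/8.6) = 7.14 h.

k ≈ 7.14 h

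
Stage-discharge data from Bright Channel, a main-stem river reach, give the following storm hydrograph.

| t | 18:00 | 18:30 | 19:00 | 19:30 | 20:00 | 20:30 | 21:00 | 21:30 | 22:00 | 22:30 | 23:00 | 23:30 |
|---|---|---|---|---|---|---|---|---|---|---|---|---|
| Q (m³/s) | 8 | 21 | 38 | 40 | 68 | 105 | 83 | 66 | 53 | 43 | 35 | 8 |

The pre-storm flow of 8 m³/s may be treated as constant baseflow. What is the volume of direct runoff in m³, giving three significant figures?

V ≈ 8.50 × 10^5 m³

Direct-runoff ordinates (Q − Q_b): 0.0, 13.0, 30.0, 32.0, 60.0, 97.0, 75.0, 58.0, 45.0, 35.0, 27.0, 0.0 m³/s.
ΣQ_DR = 472.0 m³/s.
With Δt = 0.5 h = 1800 s, V = ΣQ_DR · Δt = 472.0 × 1800 = 8.50 × 10^5 m³.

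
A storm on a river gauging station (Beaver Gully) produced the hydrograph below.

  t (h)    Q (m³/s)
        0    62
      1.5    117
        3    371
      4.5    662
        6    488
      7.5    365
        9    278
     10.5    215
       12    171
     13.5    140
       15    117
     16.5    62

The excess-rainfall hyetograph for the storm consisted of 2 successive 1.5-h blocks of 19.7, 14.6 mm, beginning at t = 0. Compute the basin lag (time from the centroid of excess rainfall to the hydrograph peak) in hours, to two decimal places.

Centroid of excess rainfall: t_c = Σ P_i·t̄_i / ΣP_i = 1.3885 h (block centres at 0.75, 2.25 h).
Hydrograph peak occurs at t = 4.5 h, so basin lag t_L = 4.5 − 1.3885 = 3.11 h.

t_L ≈ 3.11 h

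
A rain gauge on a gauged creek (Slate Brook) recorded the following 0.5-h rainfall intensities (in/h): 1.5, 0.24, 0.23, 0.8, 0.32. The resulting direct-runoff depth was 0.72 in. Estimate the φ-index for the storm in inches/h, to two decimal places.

φ ≈ 0.43 in/h

Only the 2 blocks with intensity above φ contribute runoff: 1.5, 0.8 in/h.
Σ(I−φ)·Δt = d  ⇒  (1.5+0.8 − 2φ)·0.5 = 0.72
φ = (2.300 − 0.72/0.5) / 2 = 0.43 in/h.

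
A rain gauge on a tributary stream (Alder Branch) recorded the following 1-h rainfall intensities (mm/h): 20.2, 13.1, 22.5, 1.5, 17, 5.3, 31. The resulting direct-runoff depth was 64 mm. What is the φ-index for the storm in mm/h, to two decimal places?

Only the 5 blocks with intensity above φ contribute runoff: 20.2, 13.1, 22.5, 17, 31 mm/h.
Σ(I−φ)·Δt = d  ⇒  (20.2+13.1+22.5+17+31 − 5φ)·1 = 64
φ = (103.8 − 64/1) / 5 = 7.96 mm/h.

φ ≈ 7.96 mm/h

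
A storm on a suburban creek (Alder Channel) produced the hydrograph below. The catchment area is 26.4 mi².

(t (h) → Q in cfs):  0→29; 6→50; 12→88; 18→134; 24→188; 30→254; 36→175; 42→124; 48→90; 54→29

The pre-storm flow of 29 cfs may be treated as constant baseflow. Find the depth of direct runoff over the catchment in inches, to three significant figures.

Direct runoff: 0.0, 21.0, 59.0, 105.0, 159.0, 225.0, 146.0, 95.0, 61.0, 0.0 cfs; ΣQ_DR = 871.0 cfs.
V = ΣQ_DR · Δt = 871.0 × 21600 s = 1.881 × 10^7 ft³.
Over A = 26.4 mi², depth = V / A = 0.307 in.

d ≈ 0.307 in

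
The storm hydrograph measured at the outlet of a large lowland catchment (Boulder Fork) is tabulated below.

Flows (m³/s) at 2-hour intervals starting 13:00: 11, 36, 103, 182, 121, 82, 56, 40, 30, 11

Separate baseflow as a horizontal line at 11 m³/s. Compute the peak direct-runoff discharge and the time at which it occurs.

Q_p = 171.0 m³/s at t = 19:00

Subtracting baseflow gives direct-runoff ordinates: 0.0, 25.0, 92.0, 171.0, 110.0, 71.0, 45.0, 29.0, 19.0, 0.0 m³/s.
The maximum is 171.0 m³/s, occurring at the reading for t = 19:00.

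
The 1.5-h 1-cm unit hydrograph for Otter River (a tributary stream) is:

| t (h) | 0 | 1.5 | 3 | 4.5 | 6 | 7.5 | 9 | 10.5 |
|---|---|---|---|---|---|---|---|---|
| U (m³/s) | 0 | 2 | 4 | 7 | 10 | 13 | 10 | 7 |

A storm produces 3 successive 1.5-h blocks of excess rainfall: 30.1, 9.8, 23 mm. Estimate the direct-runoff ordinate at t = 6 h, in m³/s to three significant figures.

By discrete convolution, Q_j = Σ (P_i / 10 mm) · U_{j−i}.
At t = 6 h (j=4): Q = (30.1/10)·10 + (9.8/10)·7 + (23/10)·4 = 46.2 m³/s.

Q ≈ 46.2 m³/s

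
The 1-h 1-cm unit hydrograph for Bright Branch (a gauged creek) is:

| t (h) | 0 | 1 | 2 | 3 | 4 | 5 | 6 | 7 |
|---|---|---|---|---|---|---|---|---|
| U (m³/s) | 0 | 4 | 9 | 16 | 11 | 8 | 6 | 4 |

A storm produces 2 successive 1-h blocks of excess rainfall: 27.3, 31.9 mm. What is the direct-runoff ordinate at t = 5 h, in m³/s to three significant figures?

Q ≈ 56.9 m³/s

By discrete convolution, Q_j = Σ (P_i / 10 mm) · U_{j−i}.
At t = 5 h (j=5): Q = (27.3/10)·8 + (31.9/10)·11 = 56.9 m³/s.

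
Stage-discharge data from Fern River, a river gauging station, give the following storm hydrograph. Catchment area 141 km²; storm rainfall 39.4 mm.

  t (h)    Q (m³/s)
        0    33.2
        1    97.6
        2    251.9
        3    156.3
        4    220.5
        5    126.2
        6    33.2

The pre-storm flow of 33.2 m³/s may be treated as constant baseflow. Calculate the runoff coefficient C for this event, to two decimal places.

ΣQ_DR = 686.5 m³/s; V = ΣQ_DR·Δt = 2.471 × 10^6 m³.
Runoff depth d = V / A = 17.53 mm.
C = d / P = 17.53 / 39.4 = 0.44.

C ≈ 0.44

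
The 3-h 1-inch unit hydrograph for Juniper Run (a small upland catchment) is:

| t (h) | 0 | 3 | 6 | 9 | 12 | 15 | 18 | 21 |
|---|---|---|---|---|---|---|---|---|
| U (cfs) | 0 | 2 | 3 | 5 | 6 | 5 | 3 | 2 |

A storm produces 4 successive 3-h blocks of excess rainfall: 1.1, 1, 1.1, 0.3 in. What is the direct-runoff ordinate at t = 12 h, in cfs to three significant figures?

Q ≈ 15.5 cfs

By discrete convolution, Q_j = Σ (P_i / 1 in) · U_{j−i}.
At t = 12 h (j=4): Q = (1.1/1)·6 + (1/1)·5 + (1.1/1)·3 + (0.3/1)·2 = 15.5 cfs.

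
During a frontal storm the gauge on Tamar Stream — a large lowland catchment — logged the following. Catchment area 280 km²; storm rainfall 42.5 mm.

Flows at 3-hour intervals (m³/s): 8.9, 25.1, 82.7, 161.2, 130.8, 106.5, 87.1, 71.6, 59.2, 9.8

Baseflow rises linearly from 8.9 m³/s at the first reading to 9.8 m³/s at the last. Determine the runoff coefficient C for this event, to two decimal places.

ΣQ_DR = 649.4 m³/s; V = ΣQ_DR·Δt = 7.014 × 10^6 m³.
Runoff depth d = V / A = 25.05 mm.
C = d / P = 25.05 / 42.5 = 0.59.

C ≈ 0.59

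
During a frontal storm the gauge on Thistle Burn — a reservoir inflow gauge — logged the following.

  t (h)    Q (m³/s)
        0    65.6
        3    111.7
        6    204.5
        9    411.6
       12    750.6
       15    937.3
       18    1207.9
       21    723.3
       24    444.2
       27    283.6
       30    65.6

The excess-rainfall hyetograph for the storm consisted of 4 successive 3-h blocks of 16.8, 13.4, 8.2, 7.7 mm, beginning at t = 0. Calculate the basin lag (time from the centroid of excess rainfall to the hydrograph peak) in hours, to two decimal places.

t_L ≈ 13.06 h

Centroid of excess rainfall: t_c = Σ P_i·t̄_i / ΣP_i = 4.9425 h (block centres at 1.5, 4.5, 7.5, 10.5 h).
Hydrograph peak occurs at t = 18 h, so basin lag t_L = 18 − 4.9425 = 13.06 h.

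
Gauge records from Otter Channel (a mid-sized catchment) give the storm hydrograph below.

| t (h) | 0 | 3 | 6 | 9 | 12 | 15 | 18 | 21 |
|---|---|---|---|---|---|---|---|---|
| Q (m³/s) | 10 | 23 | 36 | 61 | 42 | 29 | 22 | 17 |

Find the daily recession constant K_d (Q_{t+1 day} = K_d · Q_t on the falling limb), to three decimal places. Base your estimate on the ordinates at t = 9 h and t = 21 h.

K_d ≈ 0.078

Between t = 9 h and t = 21 h the flow falls from 61 to 17 m³/s over 4×3 h = 12 h.
Per-interval ratio K = (17/61)^(1/4) = 0.7266; K_d = K^(24/3) = 0.078.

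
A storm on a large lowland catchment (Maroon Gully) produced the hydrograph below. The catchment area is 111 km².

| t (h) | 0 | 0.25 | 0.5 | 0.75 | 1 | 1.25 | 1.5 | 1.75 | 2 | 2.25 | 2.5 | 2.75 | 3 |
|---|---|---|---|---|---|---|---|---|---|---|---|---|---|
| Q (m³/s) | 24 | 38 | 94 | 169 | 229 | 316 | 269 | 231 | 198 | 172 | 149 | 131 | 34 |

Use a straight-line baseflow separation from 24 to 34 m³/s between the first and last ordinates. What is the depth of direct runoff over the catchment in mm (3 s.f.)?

Direct runoff: 0.00, 13.17, 68.33, 142.50, 201.67, 287.83, 240.00, 201.17, 167.33, 140.50, 116.67, 97.83, 0.00 m³/s; ΣQ_DR = 1677 m³/s.
V = ΣQ_DR · Δt = 1677 × 900 s = 1.509 × 10^6 m³.
Over A = 111 km², depth = V / A = 13.6 mm.

d ≈ 13.6 mm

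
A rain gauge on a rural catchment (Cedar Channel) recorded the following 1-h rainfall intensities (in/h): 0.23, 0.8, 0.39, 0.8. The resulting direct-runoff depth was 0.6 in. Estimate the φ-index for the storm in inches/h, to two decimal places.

Only the 2 blocks with intensity above φ contribute runoff: 0.8, 0.8 in/h.
Σ(I−φ)·Δt = d  ⇒  (0.8+0.8 − 2φ)·1 = 0.6
φ = (1.600 − 0.6/1) / 2 = 0.50 in/h.

φ ≈ 0.50 in/h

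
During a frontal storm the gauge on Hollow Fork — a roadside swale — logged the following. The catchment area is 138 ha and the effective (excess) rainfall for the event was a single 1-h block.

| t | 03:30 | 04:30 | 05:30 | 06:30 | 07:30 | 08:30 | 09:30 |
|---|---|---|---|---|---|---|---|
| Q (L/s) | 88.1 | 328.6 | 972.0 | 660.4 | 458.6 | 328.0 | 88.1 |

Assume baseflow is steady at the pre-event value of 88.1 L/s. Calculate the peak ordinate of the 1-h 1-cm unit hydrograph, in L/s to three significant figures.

U_p ≈ 1470 L/s

Direct runoff: 0.0, 240.5, 883.9, 572.3, 370.5, 239.9, 0.0 L/s; ΣQ_DR = 2307 L/s, peak = 883.9 L/s.
Runoff depth d = ΣQ_DR·Δt / A = 2307 × 3600 / (138 ha) = 6.019 mm.
The 1-cm UH is the DRH scaled by (10 mm)/d, so U_p = 883.9 × 10/6.019 = 1470 L/s.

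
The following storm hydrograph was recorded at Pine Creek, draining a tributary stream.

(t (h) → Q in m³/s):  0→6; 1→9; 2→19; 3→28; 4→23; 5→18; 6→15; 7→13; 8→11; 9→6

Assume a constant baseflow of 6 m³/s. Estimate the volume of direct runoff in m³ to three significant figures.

Direct-runoff ordinates (Q − Q_b): 0.0, 3.0, 13.0, 22.0, 17.0, 12.0, 9.0, 7.0, 5.0, 0.0 m³/s.
ΣQ_DR = 88.00 m³/s.
With Δt = 1 h = 3600 s, V = ΣQ_DR · Δt = 88.00 × 3600 = 3.17 × 10^5 m³.

V ≈ 3.17 × 10^5 m³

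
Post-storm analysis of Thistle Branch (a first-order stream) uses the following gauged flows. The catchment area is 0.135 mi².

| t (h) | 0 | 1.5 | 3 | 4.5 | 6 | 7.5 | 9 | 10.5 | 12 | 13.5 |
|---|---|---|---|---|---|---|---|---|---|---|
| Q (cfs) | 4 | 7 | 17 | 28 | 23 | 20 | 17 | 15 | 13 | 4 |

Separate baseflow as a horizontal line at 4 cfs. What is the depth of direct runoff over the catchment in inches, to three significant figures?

Direct runoff: 0.0, 3.0, 13.0, 24.0, 19.0, 16.0, 13.0, 11.0, 9.0, 0.0 cfs; ΣQ_DR = 108.0 cfs.
V = ΣQ_DR · Δt = 108.0 × 5400 s = 5.832 × 10^5 ft³.
Over A = 0.135 mi², depth = V / A = 1.86 in.

d ≈ 1.86 in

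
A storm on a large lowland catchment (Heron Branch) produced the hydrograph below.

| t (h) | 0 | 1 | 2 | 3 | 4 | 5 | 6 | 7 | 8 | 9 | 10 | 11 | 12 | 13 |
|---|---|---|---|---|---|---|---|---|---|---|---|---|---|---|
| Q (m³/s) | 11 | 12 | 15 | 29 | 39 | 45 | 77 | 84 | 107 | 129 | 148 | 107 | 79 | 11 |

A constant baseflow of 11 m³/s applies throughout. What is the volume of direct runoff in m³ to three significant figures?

Direct-runoff ordinates (Q − Q_b): 0.0, 1.0, 4.0, 18.0, 28.0, 34.0, 66.0, 73.0, 96.0, 118.0, 137.0, 96.0, 68.0, 0.0 m³/s.
ΣQ_DR = 739.0 m³/s.
With Δt = 1 h = 3600 s, V = ΣQ_DR · Δt = 739.0 × 3600 = 2.66 × 10^6 m³.

V ≈ 2.66 × 10^6 m³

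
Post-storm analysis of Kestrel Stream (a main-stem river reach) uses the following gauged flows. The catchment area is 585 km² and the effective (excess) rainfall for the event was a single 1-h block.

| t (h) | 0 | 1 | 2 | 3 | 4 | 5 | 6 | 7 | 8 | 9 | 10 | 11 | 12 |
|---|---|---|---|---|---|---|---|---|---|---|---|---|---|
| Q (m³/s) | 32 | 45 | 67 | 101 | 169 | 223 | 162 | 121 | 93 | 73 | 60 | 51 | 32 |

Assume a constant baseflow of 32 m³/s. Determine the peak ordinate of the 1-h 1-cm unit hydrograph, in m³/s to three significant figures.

Direct runoff: 0.0, 13.0, 35.0, 69.0, 137.0, 191.0, 130.0, 89.0, 61.0, 41.0, 28.0, 19.0, 0.0 m³/s; ΣQ_DR = 813.0 m³/s, peak = 191.0 m³/s.
Runoff depth d = ΣQ_DR·Δt / A = 813.0 × 3600 / (585 km²) = 5.003 mm.
The 1-cm UH is the DRH scaled by (10 mm)/d, so U_p = 191.0 × 10/5.003 = 382 m³/s.

U_p ≈ 382 m³/s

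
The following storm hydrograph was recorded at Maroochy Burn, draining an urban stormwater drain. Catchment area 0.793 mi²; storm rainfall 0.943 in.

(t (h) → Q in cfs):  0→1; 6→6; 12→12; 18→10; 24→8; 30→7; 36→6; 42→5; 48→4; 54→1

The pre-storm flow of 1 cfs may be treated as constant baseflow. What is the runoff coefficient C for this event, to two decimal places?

ΣQ_DR = 50.00 cfs; V = ΣQ_DR·Δt = 1.080 × 10^6 ft³.
Runoff depth d = V / A = 0.5862 in.
C = d / P = 0.5862 / 0.943 = 0.62.

C ≈ 0.62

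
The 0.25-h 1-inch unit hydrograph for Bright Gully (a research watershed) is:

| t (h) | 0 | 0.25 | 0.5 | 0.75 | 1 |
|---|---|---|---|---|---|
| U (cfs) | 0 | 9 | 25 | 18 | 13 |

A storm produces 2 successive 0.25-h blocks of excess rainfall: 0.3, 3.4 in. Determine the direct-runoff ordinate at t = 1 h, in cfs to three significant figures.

By discrete convolution, Q_j = Σ (P_i / 1 in) · U_{j−i}.
At t = 1 h (j=4): Q = (0.3/1)·13 + (3.4/1)·18 = 65.1 cfs.

Q ≈ 65.1 cfs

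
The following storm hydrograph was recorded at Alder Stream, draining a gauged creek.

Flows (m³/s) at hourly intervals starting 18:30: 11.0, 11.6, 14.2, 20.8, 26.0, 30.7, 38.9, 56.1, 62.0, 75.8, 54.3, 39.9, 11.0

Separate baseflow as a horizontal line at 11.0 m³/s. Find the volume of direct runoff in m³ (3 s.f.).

V ≈ 1.11 × 10^6 m³

Direct-runoff ordinates (Q − Q_b): 0.0, 0.6, 3.2, 9.8, 15.0, 19.7, 27.9, 45.1, 51.0, 64.8, 43.3, 28.9, 0.0 m³/s.
ΣQ_DR = 309.3 m³/s.
With Δt = 1 h = 3600 s, V = ΣQ_DR · Δt = 309.3 × 3600 = 1.11 × 10^6 m³.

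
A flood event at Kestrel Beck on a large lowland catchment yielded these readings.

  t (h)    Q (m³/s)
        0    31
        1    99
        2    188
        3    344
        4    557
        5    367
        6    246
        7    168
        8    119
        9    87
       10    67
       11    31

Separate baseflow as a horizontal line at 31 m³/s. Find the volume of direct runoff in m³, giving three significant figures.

V ≈ 6.96 × 10^6 m³

Direct-runoff ordinates (Q − Q_b): 0.0, 68.0, 157.0, 313.0, 526.0, 336.0, 215.0, 137.0, 88.0, 56.0, 36.0, 0.0 m³/s.
ΣQ_DR = 1932 m³/s.
With Δt = 1 h = 3600 s, V = ΣQ_DR · Δt = 1932 × 3600 = 6.96 × 10^6 m³.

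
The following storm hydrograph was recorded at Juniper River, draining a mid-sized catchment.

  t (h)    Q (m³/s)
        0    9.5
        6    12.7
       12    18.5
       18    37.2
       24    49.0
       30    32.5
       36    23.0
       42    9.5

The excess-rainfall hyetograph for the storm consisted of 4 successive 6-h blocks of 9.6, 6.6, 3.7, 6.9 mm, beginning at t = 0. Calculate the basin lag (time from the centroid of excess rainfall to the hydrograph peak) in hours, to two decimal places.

Centroid of excess rainfall: t_c = Σ P_i·t̄_i / ΣP_i = 10.7687 h (block centres at 3, 9, 15, 21 h).
Hydrograph peak occurs at t = 24 h, so basin lag t_L = 24 − 10.7687 = 13.23 h.

t_L ≈ 13.23 h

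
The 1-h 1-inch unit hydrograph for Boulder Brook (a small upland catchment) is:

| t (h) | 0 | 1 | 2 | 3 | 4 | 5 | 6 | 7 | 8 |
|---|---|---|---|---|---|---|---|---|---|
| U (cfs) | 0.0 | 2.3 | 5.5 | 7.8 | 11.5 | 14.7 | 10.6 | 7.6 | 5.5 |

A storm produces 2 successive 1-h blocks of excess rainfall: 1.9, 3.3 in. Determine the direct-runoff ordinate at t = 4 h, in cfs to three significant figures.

By discrete convolution, Q_j = Σ (P_i / 1 in) · U_{j−i}.
At t = 4 h (j=4): Q = (1.9/1)·11.5 + (3.3/1)·7.8 = 47.6 cfs.

Q ≈ 47.6 cfs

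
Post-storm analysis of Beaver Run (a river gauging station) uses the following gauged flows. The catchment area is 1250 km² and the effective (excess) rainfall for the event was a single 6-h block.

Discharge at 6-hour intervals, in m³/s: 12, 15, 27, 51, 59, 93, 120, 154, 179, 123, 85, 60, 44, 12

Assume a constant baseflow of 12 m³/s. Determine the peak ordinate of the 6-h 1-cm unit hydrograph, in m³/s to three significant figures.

Direct runoff: 0.0, 3.0, 15.0, 39.0, 47.0, 81.0, 108.0, 142.0, 167.0, 111.0, 73.0, 48.0, 32.0, 0.0 m³/s; ΣQ_DR = 866.0 m³/s, peak = 167.0 m³/s.
Runoff depth d = ΣQ_DR·Δt / A = 866.0 × 21600 / (1250 km²) = 14.96 mm.
The 1-cm UH is the DRH scaled by (10 mm)/d, so U_p = 167.0 × 10/14.96 = 112 m³/s.

U_p ≈ 112 m³/s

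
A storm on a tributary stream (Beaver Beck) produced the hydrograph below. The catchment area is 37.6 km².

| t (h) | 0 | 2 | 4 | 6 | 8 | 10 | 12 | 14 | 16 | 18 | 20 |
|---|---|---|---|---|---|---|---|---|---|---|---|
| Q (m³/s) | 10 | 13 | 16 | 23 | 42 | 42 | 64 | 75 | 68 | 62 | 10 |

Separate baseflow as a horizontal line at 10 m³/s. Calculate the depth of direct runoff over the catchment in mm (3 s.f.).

Direct runoff: 0.0, 3.0, 6.0, 13.0, 32.0, 32.0, 54.0, 65.0, 58.0, 52.0, 0.0 m³/s; ΣQ_DR = 315.0 m³/s.
V = ΣQ_DR · Δt = 315.0 × 7200 s = 2.268 × 10^6 m³.
Over A = 37.6 km², depth = V / A = 60.3 mm.

d ≈ 60.3 mm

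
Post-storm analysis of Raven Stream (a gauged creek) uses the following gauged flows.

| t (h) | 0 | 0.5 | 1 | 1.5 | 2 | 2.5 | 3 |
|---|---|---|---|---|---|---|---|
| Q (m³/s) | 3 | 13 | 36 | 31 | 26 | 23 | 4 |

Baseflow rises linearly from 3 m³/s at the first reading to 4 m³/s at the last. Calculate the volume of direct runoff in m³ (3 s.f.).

Direct-runoff ordinates (Q − Q_b): 0.00, 9.83, 32.67, 27.50, 22.33, 19.17, 0.00 m³/s.
ΣQ_DR = 111.5 m³/s.
With Δt = 0.5 h = 1800 s, V = ΣQ_DR · Δt = 111.5 × 1800 = 2.01 × 10^5 m³.

V ≈ 2.01 × 10^5 m³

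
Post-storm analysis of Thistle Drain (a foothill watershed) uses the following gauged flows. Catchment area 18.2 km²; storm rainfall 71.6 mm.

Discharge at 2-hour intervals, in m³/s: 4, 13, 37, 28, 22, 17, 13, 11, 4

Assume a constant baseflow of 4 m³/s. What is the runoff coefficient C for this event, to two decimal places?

ΣQ_DR = 113.0 m³/s; V = ΣQ_DR·Δt = 8.136 × 10^5 m³.
Runoff depth d = V / A = 44.70 mm.
C = d / P = 44.70 / 71.6 = 0.62.

C ≈ 0.62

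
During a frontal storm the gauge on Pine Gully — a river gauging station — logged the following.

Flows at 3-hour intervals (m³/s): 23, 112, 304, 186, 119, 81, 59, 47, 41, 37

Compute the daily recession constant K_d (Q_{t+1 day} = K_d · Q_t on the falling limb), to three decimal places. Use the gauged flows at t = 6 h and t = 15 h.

K_d ≈ 0.029

Between t = 6 h and t = 15 h the flow falls from 304 to 81 m³/s over 3×3 h = 9 h.
Per-interval ratio K = (81/304)^(1/3) = 0.6435; K_d = K^(24/3) = 0.029.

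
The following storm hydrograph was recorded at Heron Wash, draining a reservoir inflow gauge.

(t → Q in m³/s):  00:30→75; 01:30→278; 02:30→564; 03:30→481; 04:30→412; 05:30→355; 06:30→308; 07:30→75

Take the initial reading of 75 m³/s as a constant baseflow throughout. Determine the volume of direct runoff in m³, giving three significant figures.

V ≈ 7.01 × 10^6 m³

Direct-runoff ordinates (Q − Q_b): 0.0, 203.0, 489.0, 406.0, 337.0, 280.0, 233.0, 0.0 m³/s.
ΣQ_DR = 1948 m³/s.
With Δt = 1 h = 3600 s, V = ΣQ_DR · Δt = 1948 × 3600 = 7.01 × 10^6 m³.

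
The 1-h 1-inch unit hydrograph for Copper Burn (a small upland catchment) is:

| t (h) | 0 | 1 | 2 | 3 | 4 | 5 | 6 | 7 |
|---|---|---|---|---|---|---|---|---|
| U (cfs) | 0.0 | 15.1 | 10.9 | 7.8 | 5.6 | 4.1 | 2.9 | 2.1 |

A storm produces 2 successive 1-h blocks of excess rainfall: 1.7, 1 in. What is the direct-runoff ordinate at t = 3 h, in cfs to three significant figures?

By discrete convolution, Q_j = Σ (P_i / 1 in) · U_{j−i}.
At t = 3 h (j=3): Q = (1.7/1)·7.8 + (1/1)·10.9 = 24.2 cfs.

Q ≈ 24.2 cfs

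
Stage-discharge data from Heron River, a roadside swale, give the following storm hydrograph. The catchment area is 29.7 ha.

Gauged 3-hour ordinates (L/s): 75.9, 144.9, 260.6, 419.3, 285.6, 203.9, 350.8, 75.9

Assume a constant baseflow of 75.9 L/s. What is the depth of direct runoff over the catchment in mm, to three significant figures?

Direct runoff: 0.0, 69.0, 184.7, 343.4, 209.7, 128.0, 274.9, 0.0 L/s; ΣQ_DR = 1210 L/s.
V = ΣQ_DR · Δt = 1210 × 10800 s = 1.306 × 10^7 L.
Over A = 29.7 ha, depth = V / A = 44.0 mm.

d ≈ 44.0 mm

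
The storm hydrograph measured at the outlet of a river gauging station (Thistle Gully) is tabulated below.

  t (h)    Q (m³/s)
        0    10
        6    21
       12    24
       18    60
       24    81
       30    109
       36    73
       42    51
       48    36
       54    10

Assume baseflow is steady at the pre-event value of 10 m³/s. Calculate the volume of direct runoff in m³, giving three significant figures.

Direct-runoff ordinates (Q − Q_b): 0.0, 11.0, 14.0, 50.0, 71.0, 99.0, 63.0, 41.0, 26.0, 0.0 m³/s.
ΣQ_DR = 375.0 m³/s.
With Δt = 6 h = 21600 s, V = ΣQ_DR · Δt = 375.0 × 21600 = 8.10 × 10^6 m³.

V ≈ 8.10 × 10^6 m³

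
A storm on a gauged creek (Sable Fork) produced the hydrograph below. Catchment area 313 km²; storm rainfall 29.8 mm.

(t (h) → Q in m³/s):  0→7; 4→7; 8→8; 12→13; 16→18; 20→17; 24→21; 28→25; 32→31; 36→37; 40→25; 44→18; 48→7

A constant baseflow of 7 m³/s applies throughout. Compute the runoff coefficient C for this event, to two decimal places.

C ≈ 0.22

ΣQ_DR = 143.0 m³/s; V = ΣQ_DR·Δt = 2.059 × 10^6 m³.
Runoff depth d = V / A = 6.579 mm.
C = d / P = 6.579 / 29.8 = 0.22.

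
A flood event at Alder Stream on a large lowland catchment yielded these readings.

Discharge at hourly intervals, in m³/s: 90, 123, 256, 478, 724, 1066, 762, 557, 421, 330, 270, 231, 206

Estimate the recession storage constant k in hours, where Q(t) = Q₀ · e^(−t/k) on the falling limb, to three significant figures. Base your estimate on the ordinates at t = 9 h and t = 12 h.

k ≈ 6.37 h

On the falling limb, Q drops from 330 to 206 m³/s between t = 9 h and t = 12 h (Δt = 3 h).
k = −Δt / ln(Q₂/Q₁) = −3 / ln(206/330) = 6.37 h.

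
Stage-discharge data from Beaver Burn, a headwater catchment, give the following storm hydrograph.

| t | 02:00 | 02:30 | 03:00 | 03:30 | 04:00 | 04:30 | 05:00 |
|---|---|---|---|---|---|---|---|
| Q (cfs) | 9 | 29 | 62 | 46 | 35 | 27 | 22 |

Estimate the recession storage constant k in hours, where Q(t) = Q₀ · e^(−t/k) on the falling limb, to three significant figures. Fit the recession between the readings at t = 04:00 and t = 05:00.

k ≈ 2.15 h

On the falling limb, Q drops from 35 to 22 cfs between t = 04:00 and t = 05:00 (Δt = 1 h).
k = −Δt / ln(Q₂/Q₁) = −1 / ln(22/35) = 2.15 h.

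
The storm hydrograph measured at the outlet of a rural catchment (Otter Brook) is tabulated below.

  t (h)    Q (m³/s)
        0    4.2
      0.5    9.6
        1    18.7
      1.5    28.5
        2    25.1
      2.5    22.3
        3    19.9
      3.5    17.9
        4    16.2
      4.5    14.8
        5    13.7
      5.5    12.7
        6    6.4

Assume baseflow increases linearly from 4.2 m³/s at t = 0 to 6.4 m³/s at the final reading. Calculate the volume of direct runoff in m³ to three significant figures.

Direct-runoff ordinates (Q − Q_b): 0.00, 5.22, 14.13, 23.75, 20.17, 17.18, 14.60, 12.42, 10.53, 8.95, 7.67, 6.48, 0.00 m³/s.
ΣQ_DR = 141.1 m³/s.
With Δt = 0.5 h = 1800 s, V = ΣQ_DR · Δt = 141.1 × 1800 = 2.54 × 10^5 m³.

V ≈ 2.54 × 10^5 m³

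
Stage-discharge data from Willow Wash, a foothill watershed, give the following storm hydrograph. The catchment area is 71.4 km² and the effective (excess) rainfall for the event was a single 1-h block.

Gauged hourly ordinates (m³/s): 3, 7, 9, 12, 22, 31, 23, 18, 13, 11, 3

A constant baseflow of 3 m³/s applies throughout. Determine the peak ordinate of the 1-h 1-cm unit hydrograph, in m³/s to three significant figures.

U_p ≈ 46.7 m³/s

Direct runoff: 0.0, 4.0, 6.0, 9.0, 19.0, 28.0, 20.0, 15.0, 10.0, 8.0, 0.0 m³/s; ΣQ_DR = 119.0 m³/s, peak = 28.0 m³/s.
Runoff depth d = ΣQ_DR·Δt / A = 119.0 × 3600 / (71.4 km²) = 6.000 mm.
The 1-cm UH is the DRH scaled by (10 mm)/d, so U_p = 28.0 × 10/6.000 = 46.7 m³/s.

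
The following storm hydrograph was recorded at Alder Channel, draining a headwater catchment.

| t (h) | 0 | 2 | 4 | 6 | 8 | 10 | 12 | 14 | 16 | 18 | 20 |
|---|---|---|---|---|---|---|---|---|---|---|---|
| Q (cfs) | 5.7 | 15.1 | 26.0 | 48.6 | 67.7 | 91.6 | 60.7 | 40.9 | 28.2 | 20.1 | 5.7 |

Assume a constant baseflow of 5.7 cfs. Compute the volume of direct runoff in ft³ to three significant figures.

Direct-runoff ordinates (Q − Q_b): 0.0, 9.4, 20.3, 42.9, 62.0, 85.9, 55.0, 35.2, 22.5, 14.4, 0.0 cfs.
ΣQ_DR = 347.6 cfs.
With Δt = 2 h = 7200 s, V = ΣQ_DR · Δt = 347.6 × 7200 = 2.50 × 10^6 ft³.

V ≈ 2.50 × 10^6 ft³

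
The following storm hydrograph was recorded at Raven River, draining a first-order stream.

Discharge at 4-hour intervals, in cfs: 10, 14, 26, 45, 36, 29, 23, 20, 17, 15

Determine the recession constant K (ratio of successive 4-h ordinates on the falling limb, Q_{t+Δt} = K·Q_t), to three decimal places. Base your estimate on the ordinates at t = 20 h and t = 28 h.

Using the recession-limb readings at t = 20 h and t = 28 h: Q falls from 29 to 20 cfs over 2 intervals.
K = (Q₂/Q₁)^(1/2) = (20/29)^(1/2) = 0.830.

K ≈ 0.830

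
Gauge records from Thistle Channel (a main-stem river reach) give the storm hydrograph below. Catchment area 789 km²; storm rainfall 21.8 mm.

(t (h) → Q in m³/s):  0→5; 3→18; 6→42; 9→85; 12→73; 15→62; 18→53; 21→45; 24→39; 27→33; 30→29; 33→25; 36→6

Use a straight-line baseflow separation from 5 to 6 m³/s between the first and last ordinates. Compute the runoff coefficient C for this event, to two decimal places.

ΣQ_DR = 443.5 m³/s; V = ΣQ_DR·Δt = 4.790 × 10^6 m³.
Runoff depth d = V / A = 6.071 mm.
C = d / P = 6.071 / 21.8 = 0.28.

C ≈ 0.28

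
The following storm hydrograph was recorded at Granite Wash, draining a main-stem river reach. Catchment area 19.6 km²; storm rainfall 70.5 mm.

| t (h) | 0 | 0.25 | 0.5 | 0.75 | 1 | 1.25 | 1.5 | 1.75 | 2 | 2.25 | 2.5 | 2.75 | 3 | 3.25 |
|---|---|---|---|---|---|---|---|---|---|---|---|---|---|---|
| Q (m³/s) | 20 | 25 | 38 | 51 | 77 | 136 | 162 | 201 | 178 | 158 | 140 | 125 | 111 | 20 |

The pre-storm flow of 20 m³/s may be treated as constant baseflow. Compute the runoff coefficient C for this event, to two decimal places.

C ≈ 0.76

ΣQ_DR = 1162 m³/s; V = ΣQ_DR·Δt = 1.046 × 10^6 m³.
Runoff depth d = V / A = 53.36 mm.
C = d / P = 53.36 / 70.5 = 0.76.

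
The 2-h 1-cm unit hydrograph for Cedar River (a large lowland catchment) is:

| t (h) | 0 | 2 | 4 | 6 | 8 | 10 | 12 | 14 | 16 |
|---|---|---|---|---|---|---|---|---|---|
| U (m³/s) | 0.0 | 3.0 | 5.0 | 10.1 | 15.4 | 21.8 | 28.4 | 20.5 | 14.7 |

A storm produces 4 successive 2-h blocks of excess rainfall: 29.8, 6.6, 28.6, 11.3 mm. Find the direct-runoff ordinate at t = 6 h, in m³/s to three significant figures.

Q ≈ 42.0 m³/s

By discrete convolution, Q_j = Σ (P_i / 10 mm) · U_{j−i}.
At t = 6 h (j=3): Q = (29.8/10)·10.1 + (6.6/10)·5.0 + (28.6/10)·3.0 + (11.3/10)·0.0 = 42.0 m³/s.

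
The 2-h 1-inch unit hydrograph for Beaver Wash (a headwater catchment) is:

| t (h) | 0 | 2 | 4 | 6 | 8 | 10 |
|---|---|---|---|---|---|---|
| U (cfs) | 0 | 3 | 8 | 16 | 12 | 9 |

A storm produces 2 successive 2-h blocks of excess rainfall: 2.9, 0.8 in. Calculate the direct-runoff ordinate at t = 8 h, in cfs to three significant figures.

By discrete convolution, Q_j = Σ (P_i / 1 in) · U_{j−i}.
At t = 8 h (j=4): Q = (2.9/1)·12 + (0.8/1)·16 = 47.6 cfs.

Q ≈ 47.6 cfs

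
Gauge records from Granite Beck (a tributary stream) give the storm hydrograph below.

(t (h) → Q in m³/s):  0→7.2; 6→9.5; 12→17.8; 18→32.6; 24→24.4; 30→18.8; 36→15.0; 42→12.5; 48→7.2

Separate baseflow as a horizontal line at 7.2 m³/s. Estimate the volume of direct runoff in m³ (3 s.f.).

V ≈ 1.73 × 10^6 m³

Direct-runoff ordinates (Q − Q_b): 0.0, 2.3, 10.6, 25.4, 17.2, 11.6, 7.8, 5.3, 0.0 m³/s.
ΣQ_DR = 80.20 m³/s.
With Δt = 6 h = 21600 s, V = ΣQ_DR · Δt = 80.20 × 21600 = 1.73 × 10^6 m³.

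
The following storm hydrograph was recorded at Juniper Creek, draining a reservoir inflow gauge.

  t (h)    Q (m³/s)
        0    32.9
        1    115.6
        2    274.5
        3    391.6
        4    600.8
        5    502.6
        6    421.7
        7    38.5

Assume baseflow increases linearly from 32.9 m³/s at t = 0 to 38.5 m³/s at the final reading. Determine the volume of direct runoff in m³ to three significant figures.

V ≈ 7.53 × 10^6 m³

Direct-runoff ordinates (Q − Q_b): 0.00, 81.90, 240.00, 356.30, 564.70, 465.70, 384.00, 0.00 m³/s.
ΣQ_DR = 2093 m³/s.
With Δt = 1 h = 3600 s, V = ΣQ_DR · Δt = 2093 × 3600 = 7.53 × 10^6 m³.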